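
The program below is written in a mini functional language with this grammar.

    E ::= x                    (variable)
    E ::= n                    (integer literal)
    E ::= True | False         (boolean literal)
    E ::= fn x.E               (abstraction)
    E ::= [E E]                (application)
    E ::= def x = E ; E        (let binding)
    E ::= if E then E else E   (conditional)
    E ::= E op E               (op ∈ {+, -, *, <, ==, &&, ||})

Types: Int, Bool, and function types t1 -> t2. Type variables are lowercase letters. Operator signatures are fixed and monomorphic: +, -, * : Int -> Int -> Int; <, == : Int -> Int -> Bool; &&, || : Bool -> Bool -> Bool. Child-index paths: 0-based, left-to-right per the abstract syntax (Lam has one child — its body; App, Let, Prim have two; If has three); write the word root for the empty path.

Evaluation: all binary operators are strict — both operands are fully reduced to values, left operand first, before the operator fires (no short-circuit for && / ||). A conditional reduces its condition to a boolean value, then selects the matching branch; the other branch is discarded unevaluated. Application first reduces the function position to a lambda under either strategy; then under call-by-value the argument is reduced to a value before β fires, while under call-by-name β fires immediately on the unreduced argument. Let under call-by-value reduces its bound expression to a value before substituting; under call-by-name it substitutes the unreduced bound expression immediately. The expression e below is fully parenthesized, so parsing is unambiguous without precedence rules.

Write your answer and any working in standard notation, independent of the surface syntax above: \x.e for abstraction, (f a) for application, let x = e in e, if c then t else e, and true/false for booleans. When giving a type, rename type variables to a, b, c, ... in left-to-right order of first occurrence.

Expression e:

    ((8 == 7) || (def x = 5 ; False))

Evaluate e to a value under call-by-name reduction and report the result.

Answer: false

Working:
step 0: ((8 == 7) || (let x = 5 in false))
step 1: [delta@0] (false || (let x = 5 in false))
step 2: [let@1] (false || false)
step 3: [delta@root] false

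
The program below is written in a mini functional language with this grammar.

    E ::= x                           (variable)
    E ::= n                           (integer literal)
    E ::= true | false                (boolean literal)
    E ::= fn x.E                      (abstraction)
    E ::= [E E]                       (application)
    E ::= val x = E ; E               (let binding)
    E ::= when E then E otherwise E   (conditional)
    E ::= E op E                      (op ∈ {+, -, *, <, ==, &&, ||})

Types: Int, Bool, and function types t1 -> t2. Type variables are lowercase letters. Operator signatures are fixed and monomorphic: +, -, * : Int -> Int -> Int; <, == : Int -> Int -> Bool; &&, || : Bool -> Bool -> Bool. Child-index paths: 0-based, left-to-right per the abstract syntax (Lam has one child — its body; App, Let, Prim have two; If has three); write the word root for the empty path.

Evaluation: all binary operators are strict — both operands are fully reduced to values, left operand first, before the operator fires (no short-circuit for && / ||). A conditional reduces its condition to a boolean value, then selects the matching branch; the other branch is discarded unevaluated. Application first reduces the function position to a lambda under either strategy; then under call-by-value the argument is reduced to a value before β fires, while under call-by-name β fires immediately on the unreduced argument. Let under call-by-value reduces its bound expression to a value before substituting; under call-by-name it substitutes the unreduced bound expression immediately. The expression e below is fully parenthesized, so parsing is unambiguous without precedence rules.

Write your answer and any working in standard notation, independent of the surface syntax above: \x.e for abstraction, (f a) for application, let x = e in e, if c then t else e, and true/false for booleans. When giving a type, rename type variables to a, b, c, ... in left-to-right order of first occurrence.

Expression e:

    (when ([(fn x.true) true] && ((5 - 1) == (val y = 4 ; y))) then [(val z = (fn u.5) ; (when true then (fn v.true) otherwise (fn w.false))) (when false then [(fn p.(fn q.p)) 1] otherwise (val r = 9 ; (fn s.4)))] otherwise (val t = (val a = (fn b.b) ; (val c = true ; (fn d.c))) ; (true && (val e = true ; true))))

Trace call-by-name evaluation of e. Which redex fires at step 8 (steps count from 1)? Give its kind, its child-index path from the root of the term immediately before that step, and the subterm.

Working:
step 0: (if (((\x.true) true) && ((5 - 1) == (let y = 4 in y))) then ((let z = (\u.5) in (if true then (\v.true) else (\w.false))) (if false then ((\p.(\q.p)) 1) else (let r = 9 in (\s.4)))) else (let t = (let a = (\b.b) in (let c = true in (\d.c))) in (true && (let e = true in true))))
step 1: [beta@0.0] (if (true && ((5 - 1) == (let y = 4 in y))) then ((let z = (\u.5) in (if true then (\v.true) else (\w.false))) (if false then ((\p.(\q.p)) 1) else (let r = 9 in (\s.4)))) else (let t = (let a = (\b.b) in (let c = true in (\d.c))) in (true && (let e = true in true))))
step 2: [delta@0.1.0] (if (true && (4 == (let y = 4 in y))) then ((let z = (\u.5) in (if true then (\v.true) else (\w.false))) (if false then ((\p.(\q.p)) 1) else (let r = 9 in (\s.4)))) else (let t = (let a = (\b.b) in (let c = true in (\d.c))) in (true && (let e = true in true))))
step 3: [let@0.1.1] (if (true && (4 == 4)) then ((let z = (\u.5) in (if true then (\v.true) else (\w.false))) (if false then ((\p.(\q.p)) 1) else (let r = 9 in (\s.4)))) else (let t = (let a = (\b.b) in (let c = true in (\d.c))) in (true && (let e = true in true))))
step 4: [delta@0.1] (if (true && true) then ((let z = (\u.5) in (if true then (\v.true) else (\w.false))) (if false then ((\p.(\q.p)) 1) else (let r = 9 in (\s.4)))) else (let t = (let a = (\b.b) in (let c = true in (\d.c))) in (true && (let e = true in true))))
step 5: [delta@0] (if true then ((let z = (\u.5) in (if true then (\v.true) else (\w.false))) (if false then ((\p.(\q.p)) 1) else (let r = 9 in (\s.4)))) else (let t = (let a = (\b.b) in (let c = true in (\d.c))) in (true && (let e = true in true))))
step 6: [if@root] ((let z = (\u.5) in (if true then (\v.true) else (\w.false))) (if false then ((\p.(\q.p)) 1) else (let r = 9 in (\s.4))))
step 7: [let@0] ((if true then (\v.true) else (\w.false)) (if false then ((\p.(\q.p)) 1) else (let r = 9 in (\s.4))))
step 8: [if@0] ((\v.true) (if false then ((\p.(\q.p)) 1) else (let r = 9 in (\s.4))))

Answer: if at 0 : (if true then (\v.true) else (\w.false))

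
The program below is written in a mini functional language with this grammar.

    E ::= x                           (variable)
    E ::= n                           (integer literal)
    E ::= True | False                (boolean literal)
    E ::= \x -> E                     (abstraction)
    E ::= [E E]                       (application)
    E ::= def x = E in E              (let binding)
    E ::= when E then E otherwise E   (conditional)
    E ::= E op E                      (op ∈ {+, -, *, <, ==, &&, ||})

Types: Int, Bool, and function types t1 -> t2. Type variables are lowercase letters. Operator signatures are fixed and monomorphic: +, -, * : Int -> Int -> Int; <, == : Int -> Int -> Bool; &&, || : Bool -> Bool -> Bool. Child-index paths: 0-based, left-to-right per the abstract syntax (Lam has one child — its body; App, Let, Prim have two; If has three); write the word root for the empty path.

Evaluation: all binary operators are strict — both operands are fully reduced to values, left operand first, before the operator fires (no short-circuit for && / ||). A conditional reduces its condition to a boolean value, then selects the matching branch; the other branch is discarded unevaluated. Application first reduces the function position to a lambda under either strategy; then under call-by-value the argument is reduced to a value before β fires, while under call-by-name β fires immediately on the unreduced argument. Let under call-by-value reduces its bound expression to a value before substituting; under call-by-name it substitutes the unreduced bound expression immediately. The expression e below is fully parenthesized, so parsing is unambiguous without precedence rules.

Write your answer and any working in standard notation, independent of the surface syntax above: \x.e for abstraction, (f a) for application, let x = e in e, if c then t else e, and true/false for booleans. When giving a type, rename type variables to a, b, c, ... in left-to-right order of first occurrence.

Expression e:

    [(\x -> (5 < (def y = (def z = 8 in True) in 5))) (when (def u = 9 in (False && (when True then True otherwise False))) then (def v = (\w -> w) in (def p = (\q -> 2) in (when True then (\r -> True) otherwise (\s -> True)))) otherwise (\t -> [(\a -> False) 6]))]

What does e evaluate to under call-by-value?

Answer: false

Derivation:
step 0: ((\x.(5 < (let y = (let z = 8 in true) in 5))) (if (let u = 9 in (false && (if true then true else false))) then (let v = (\w.w) in (let p = (\q.2) in (if true then (\r.true) else (\s.true)))) else (\t.((\a.false) 6))))
step 1: [let@1.0] ((\x.(5 < (let y = (let z = 8 in true) in 5))) (if (false && (if true then true else false)) then (let v = (\w.w) in (let p = (\q.2) in (if true then (\r.true) else (\s.true)))) else (\t.((\a.false) 6))))
step 2: [if@1.0.1] ((\x.(5 < (let y = (let z = 8 in true) in 5))) (if (false && true) then (let v = (\w.w) in (let p = (\q.2) in (if true then (\r.true) else (\s.true)))) else (\t.((\a.false) 6))))
step 3: [delta@1.0] ((\x.(5 < (let y = (let z = 8 in true) in 5))) (if false then (let v = (\w.w) in (let p = (\q.2) in (if true then (\r.true) else (\s.true)))) else (\t.((\a.false) 6))))
step 4: [if@1] ((\x.(5 < (let y = (let z = 8 in true) in 5))) (\t.((\a.false) 6)))
step 5: [beta@root] (5 < (let y = (let z = 8 in true) in 5))
step 6: [let@1.0] (5 < (let y = true in 5))
step 7: [let@1] (5 < 5)
step 8: [delta@root] false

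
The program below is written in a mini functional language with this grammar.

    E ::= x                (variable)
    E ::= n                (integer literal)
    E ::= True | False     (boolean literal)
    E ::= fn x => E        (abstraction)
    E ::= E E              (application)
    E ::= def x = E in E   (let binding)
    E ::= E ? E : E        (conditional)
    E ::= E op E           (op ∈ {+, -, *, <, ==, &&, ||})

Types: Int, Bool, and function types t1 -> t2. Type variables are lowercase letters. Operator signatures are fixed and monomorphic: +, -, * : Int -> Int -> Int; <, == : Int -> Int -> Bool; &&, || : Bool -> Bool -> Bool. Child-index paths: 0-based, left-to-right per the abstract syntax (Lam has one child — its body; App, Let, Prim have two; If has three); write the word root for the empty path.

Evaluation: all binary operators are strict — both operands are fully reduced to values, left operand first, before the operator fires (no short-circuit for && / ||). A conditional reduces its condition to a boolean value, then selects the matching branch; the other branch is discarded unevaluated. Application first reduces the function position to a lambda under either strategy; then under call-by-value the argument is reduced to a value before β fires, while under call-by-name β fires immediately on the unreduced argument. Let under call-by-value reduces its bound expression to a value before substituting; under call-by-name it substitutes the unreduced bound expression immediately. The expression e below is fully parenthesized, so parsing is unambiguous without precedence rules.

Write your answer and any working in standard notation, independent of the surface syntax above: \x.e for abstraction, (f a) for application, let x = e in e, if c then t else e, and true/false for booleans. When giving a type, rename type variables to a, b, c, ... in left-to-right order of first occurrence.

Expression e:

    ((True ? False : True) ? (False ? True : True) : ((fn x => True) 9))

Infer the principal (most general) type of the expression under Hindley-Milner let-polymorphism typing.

Answer: Bool

Trace:
  unify Bool ~ Bool
  unify Bool ~ Bool
  unify Bool ~ Bool
  unify Bool ~ Bool
  unify Bool ~ Bool
\x._ : a -> Bool
  unify a -> Bool ~ Int -> b
  unify a ~ Int
  unify Bool ~ b
_ _ : Bool
  unify Bool ~ Bool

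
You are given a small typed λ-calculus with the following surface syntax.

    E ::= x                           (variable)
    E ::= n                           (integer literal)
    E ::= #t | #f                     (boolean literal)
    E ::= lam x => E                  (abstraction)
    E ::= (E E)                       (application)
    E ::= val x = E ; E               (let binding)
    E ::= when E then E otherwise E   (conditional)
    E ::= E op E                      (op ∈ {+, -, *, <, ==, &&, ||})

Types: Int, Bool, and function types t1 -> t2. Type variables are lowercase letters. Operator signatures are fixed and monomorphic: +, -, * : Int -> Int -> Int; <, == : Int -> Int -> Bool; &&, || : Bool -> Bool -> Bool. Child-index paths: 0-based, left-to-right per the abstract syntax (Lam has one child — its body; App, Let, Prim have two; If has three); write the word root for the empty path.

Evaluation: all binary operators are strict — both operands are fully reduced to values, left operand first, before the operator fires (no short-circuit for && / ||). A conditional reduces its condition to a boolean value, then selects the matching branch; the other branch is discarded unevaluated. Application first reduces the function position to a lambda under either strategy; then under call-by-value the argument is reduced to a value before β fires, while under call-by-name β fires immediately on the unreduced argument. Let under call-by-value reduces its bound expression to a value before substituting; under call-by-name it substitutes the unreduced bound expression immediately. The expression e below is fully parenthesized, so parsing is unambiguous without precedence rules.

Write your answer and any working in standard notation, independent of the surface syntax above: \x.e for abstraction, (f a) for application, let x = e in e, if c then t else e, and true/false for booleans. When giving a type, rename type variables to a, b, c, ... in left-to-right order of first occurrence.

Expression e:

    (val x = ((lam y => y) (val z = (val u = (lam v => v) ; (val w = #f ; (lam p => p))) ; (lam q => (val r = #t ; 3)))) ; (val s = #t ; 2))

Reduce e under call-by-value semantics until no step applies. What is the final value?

Working:
step 0: (let x = ((\y.y) (let z = (let u = (\v.v) in (let w = false in (\p.p))) in (\q.(let r = true in 3)))) in (let s = true in 2))
step 1: [let@0.1.0] (let x = ((\y.y) (let z = (let w = false in (\p.p)) in (\q.(let r = true in 3)))) in (let s = true in 2))
step 2: [let@0.1.0] (let x = ((\y.y) (let z = (\p.p) in (\q.(let r = true in 3)))) in (let s = true in 2))
step 3: [let@0.1] (let x = ((\y.y) (\q.(let r = true in 3))) in (let s = true in 2))
step 4: [beta@0] (let x = (\q.(let r = true in 3)) in (let s = true in 2))
step 5: [let@root] (let s = true in 2)
step 6: [let@root] 2

Answer: 2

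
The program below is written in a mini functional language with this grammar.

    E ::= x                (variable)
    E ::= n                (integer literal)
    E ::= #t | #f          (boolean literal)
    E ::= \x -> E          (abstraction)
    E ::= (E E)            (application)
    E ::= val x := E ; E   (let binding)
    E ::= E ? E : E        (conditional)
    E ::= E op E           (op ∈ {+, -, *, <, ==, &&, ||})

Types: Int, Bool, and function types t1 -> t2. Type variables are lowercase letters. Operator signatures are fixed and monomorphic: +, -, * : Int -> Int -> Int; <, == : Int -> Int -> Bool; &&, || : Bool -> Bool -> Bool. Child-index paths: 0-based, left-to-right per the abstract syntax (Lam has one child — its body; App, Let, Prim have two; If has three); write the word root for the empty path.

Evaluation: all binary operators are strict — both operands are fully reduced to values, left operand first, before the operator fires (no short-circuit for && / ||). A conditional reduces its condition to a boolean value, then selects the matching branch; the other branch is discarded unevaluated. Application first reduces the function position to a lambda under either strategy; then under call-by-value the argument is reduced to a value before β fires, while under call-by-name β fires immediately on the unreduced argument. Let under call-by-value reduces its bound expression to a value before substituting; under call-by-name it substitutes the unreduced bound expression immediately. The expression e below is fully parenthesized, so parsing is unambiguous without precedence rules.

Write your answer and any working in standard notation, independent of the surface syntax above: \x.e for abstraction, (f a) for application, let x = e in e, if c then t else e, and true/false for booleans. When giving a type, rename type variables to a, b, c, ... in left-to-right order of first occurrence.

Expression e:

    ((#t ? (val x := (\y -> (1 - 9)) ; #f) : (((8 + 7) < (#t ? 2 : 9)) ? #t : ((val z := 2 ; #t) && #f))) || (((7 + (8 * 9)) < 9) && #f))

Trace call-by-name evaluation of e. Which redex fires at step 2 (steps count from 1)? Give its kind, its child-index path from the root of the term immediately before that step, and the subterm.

Derivation:
step 0: ((if true then (let x = (\y.(1 - 9)) in false) else (if ((8 + 7) < (if true then 2 else 9)) then true else ((let z = 2 in true) && false))) || (((7 + (8 * 9)) < 9) && false))
step 1: [if@0] ((let x = (\y.(1 - 9)) in false) || (((7 + (8 * 9)) < 9) && false))
step 2: [let@0] (false || (((7 + (8 * 9)) < 9) && false))

Answer: let at 0 : (let x = (\y.(1 - 9)) in false)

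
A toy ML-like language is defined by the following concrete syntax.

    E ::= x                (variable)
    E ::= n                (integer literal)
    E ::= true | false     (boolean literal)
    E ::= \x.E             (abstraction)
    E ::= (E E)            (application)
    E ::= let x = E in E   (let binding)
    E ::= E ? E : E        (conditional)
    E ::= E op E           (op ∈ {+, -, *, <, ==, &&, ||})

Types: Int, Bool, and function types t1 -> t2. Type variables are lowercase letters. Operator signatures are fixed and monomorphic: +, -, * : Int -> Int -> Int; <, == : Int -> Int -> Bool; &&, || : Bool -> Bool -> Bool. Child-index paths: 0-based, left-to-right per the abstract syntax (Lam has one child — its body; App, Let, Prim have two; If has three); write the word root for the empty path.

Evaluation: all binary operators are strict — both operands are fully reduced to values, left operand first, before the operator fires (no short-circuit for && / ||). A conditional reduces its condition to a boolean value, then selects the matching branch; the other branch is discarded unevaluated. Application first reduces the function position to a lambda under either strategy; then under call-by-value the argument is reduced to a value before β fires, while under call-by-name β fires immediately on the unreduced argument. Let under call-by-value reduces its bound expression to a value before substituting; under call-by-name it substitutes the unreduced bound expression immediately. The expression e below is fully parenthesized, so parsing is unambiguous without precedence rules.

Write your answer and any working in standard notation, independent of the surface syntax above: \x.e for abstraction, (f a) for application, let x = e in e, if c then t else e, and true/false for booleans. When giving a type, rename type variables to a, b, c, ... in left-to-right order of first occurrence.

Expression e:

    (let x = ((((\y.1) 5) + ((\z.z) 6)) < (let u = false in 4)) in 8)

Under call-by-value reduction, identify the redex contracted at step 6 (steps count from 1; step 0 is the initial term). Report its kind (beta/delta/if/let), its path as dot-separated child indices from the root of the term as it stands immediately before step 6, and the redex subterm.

Answer: let at root : (let x = false in 8)

Trace:
step 0: (let x = ((((\y.1) 5) + ((\z.z) 6)) < (let u = false in 4)) in 8)
step 1: [beta@0.0.0] (let x = ((1 + ((\z.z) 6)) < (let u = false in 4)) in 8)
step 2: [beta@0.0.1] (let x = ((1 + 6) < (let u = false in 4)) in 8)
step 3: [delta@0.0] (let x = (7 < (let u = false in 4)) in 8)
step 4: [let@0.1] (let x = (7 < 4) in 8)
step 5: [delta@0] (let x = false in 8)
step 6: [let@root] 8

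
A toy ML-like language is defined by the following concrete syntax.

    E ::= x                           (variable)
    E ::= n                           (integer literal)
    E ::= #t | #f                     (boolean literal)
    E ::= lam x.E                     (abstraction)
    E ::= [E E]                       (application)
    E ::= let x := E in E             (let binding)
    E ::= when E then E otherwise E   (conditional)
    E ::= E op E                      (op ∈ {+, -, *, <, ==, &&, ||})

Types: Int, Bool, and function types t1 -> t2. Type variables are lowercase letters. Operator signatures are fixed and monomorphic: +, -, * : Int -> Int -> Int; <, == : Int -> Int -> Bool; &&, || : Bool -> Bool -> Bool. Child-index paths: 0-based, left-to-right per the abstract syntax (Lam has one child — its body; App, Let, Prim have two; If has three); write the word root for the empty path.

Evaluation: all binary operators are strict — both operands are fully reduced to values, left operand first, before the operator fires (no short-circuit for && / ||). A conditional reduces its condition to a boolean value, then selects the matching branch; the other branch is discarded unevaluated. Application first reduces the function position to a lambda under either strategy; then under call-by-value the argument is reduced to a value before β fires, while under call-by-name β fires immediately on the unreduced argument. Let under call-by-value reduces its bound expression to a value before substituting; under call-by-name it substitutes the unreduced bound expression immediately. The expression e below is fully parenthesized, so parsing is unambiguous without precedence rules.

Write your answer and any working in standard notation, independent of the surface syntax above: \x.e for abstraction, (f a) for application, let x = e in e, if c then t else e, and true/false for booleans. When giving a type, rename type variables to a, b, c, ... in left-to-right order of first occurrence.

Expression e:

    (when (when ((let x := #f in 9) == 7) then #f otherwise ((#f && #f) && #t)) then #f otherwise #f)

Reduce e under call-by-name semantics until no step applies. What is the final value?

Answer: false

Trace:
step 0: (if (if ((let x = false in 9) == 7) then false else ((false && false) && true)) then false else false)
step 1: [let@0.0.0] (if (if (9 == 7) then false else ((false && false) && true)) then false else false)
step 2: [delta@0.0] (if (if false then false else ((false && false) && true)) then false else false)
step 3: [if@0] (if ((false && false) && true) then false else false)
step 4: [delta@0.0] (if (false && true) then false else false)
step 5: [delta@0] (if false then false else false)
step 6: [if@root] false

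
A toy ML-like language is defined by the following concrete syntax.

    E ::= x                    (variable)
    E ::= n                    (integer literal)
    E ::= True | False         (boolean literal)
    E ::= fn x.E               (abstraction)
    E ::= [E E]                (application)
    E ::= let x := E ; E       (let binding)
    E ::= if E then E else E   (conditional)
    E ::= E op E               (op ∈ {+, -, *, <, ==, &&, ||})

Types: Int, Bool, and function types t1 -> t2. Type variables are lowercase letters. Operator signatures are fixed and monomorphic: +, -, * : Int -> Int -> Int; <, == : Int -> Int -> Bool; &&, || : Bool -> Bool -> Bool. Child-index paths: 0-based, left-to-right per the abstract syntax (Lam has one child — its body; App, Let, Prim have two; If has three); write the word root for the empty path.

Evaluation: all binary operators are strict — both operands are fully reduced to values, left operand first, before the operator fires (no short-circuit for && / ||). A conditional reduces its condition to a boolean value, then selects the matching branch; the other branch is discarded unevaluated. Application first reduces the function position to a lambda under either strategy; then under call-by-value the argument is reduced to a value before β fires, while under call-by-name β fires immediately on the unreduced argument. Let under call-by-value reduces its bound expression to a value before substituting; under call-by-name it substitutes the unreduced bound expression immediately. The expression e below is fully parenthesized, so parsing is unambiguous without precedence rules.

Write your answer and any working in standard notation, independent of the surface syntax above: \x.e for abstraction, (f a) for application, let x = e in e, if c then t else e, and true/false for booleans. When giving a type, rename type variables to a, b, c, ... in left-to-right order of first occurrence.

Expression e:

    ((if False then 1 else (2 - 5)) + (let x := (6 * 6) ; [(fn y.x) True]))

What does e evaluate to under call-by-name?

Answer: 33

Trace:
step 0: ((if false then 1 else (2 - 5)) + (let x = (6 * 6) in ((\y.x) true)))
step 1: [if@0] ((2 - 5) + (let x = (6 * 6) in ((\y.x) true)))
step 2: [delta@0] (-3 + (let x = (6 * 6) in ((\y.x) true)))
step 3: [let@1] (-3 + ((\y.(6 * 6)) true))
step 4: [beta@1] (-3 + (6 * 6))
step 5: [delta@1] (-3 + 36)
step 6: [delta@root] 33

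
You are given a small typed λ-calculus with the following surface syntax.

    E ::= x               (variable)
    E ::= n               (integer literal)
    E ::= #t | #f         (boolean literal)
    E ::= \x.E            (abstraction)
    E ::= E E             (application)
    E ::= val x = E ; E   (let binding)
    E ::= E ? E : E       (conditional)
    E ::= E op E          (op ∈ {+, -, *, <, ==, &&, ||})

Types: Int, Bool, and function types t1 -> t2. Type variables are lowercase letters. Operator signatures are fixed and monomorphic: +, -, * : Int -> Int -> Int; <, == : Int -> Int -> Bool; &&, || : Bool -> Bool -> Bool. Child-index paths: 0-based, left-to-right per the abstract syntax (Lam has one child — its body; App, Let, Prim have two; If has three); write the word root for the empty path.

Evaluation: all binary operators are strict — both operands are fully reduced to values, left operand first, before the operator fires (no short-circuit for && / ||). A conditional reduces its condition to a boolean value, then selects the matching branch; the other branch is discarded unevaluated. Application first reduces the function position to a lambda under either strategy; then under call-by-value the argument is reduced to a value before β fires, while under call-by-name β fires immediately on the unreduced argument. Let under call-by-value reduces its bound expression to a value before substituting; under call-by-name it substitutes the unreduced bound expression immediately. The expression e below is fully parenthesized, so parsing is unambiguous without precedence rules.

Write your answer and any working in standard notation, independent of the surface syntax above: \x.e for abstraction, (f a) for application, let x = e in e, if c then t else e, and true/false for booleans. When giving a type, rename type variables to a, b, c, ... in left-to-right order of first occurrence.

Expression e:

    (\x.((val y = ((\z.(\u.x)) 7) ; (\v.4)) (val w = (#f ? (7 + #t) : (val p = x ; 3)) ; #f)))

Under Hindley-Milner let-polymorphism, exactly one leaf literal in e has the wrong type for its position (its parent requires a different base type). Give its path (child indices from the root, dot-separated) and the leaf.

Derivation:
x : a
\u._ : c -> a
\z._ : b -> c -> a
  unify b -> c -> a ~ Int -> d
  unify b ~ Int
  unify c -> a ~ d
_ _ : c -> a
let y : forall. c -> a
\v._ : e -> Int
  unify Bool ~ Bool
  unify Int ~ Int
  unify Bool ~ Int
  FAIL: mismatch Bool ~ Int

Answer: 0.1.0.1.1 : true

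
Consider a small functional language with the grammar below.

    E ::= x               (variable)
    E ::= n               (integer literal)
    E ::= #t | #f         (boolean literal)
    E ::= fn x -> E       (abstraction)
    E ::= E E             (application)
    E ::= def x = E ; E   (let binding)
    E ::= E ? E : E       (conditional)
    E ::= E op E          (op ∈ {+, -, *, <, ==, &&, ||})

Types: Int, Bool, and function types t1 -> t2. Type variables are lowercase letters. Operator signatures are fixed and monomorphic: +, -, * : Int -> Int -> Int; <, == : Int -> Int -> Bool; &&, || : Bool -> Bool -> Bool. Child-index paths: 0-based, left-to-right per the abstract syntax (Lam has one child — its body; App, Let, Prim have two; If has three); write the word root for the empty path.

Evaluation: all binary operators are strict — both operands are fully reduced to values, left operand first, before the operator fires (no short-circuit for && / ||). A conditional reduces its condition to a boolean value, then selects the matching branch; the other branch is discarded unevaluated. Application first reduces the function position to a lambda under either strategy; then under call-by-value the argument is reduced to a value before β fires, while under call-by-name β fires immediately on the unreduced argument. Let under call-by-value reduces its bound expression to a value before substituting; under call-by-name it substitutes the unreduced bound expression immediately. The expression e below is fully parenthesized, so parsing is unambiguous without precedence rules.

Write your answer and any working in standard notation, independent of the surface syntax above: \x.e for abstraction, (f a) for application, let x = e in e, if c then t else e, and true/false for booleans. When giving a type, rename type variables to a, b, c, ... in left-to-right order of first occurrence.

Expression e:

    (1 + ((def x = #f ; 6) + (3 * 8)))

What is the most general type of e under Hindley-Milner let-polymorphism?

Answer: Int

Derivation:
  unify Int ~ Int
let x : Bool
  unify Int ~ Int
  unify Int ~ Int
  unify Int ~ Int
  unify Int ~ Int
  unify Int ~ Int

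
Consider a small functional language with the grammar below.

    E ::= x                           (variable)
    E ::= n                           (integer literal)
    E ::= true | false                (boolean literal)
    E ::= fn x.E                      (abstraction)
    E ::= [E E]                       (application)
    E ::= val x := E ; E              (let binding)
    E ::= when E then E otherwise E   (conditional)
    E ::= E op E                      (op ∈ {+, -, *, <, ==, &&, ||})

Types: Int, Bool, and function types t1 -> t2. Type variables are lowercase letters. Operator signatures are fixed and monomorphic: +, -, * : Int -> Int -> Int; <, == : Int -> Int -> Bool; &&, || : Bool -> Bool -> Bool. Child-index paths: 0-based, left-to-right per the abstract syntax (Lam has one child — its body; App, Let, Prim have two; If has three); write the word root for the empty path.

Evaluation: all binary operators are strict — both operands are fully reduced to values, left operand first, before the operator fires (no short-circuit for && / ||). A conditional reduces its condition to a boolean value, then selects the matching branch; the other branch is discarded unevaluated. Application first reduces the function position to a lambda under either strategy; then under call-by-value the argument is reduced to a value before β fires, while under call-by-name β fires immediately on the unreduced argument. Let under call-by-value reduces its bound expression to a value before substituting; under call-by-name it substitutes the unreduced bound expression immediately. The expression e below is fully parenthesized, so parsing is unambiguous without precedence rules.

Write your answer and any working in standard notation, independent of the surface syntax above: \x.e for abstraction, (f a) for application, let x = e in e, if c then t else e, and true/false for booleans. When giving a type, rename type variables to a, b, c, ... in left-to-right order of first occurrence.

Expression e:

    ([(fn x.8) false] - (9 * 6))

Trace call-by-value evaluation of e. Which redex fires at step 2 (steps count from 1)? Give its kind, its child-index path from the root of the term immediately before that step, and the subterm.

Answer: delta at 1 : (9 * 6)

Derivation:
step 0: (((\x.8) false) - (9 * 6))
step 1: [beta@0] (8 - (9 * 6))
step 2: [delta@1] (8 - 54)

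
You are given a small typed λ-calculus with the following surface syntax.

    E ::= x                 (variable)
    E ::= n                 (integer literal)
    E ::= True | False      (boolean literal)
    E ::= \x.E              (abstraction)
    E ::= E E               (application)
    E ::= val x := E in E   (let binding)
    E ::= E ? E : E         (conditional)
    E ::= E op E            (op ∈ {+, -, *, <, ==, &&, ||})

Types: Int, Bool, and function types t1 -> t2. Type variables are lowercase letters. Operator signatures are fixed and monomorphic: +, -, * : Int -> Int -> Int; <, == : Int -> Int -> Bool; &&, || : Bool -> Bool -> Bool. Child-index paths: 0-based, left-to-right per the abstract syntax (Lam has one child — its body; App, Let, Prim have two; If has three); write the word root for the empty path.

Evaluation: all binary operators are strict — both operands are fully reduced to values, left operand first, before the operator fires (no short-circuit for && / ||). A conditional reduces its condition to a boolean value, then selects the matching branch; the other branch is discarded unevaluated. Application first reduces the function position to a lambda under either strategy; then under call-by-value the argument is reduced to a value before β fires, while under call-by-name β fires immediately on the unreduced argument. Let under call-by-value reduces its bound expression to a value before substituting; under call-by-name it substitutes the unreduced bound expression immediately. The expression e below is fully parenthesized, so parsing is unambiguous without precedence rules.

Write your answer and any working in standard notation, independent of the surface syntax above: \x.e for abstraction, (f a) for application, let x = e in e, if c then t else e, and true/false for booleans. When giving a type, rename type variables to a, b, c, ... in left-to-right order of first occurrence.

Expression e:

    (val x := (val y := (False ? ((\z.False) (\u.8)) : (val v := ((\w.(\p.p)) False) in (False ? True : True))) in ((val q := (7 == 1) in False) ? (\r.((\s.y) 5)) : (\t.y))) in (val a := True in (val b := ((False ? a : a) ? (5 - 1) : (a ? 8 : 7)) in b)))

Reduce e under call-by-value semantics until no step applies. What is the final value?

Answer: 4

Working:
step 0: (let x = (let y = (if false then ((\z.false) (\u.8)) else (let v = ((\w.(\p.p)) false) in (if false then true else true))) in (if (let q = (7 == 1) in false) then (\r.((\s.y) 5)) else (\t.y))) in (let a = true in (let b = (if (if false then a else a) then (5 - 1) else (if a then 8 else 7)) in b)))
step 1: [if@0.0] (let x = (let y = (let v = ((\w.(\p.p)) false) in (if false then true else true)) in (if (let q = (7 == 1) in false) then (\r.((\s.y) 5)) else (\t.y))) in (let a = true in (let b = (if (if false then a else a) then (5 - 1) else (if a then 8 else 7)) in b)))
step 2: [beta@0.0.0] (let x = (let y = (let v = (\p.p) in (if false then true else true)) in (if (let q = (7 == 1) in false) then (\r.((\s.y) 5)) else (\t.y))) in (let a = true in (let b = (if (if false then a else a) then (5 - 1) else (if a then 8 else 7)) in b)))
step 3: [let@0.0] (let x = (let y = (if false then true else true) in (if (let q = (7 == 1) in false) then (\r.((\s.y) 5)) else (\t.y))) in (let a = true in (let b = (if (if false then a else a) then (5 - 1) else (if a then 8 else 7)) in b)))
step 4: [if@0.0] (let x = (let y = true in (if (let q = (7 == 1) in false) then (\r.((\s.y) 5)) else (\t.y))) in (let a = true in (let b = (if (if false then a else a) then (5 - 1) else (if a then 8 else 7)) in b)))
step 5: [let@0] (let x = (if (let q = (7 == 1) in false) then (\r.((\s.true) 5)) else (\t.true)) in (let a = true in (let b = (if (if false then a else a) then (5 - 1) else (if a then 8 else 7)) in b)))
step 6: [delta@0.0.0] (let x = (if (let q = false in false) then (\r.((\s.true) 5)) else (\t.true)) in (let a = true in (let b = (if (if false then a else a) then (5 - 1) else (if a then 8 else 7)) in b)))
step 7: [let@0.0] (let x = (if false then (\r.((\s.true) 5)) else (\t.true)) in (let a = true in (let b = (if (if false then a else a) then (5 - 1) else (if a then 8 else 7)) in b)))
step 8: [if@0] (let x = (\t.true) in (let a = true in (let b = (if (if false then a else a) then (5 - 1) else (if a then 8 else 7)) in b)))
step 9: [let@root] (let a = true in (let b = (if (if false then a else a) then (5 - 1) else (if a then 8 else 7)) in b))
step 10: [let@root] (let b = (if (if false then true else true) then (5 - 1) else (if true then 8 else 7)) in b)
step 11: [if@0.0] (let b = (if true then (5 - 1) else (if true then 8 else 7)) in b)
step 12: [if@0] (let b = (5 - 1) in b)
step 13: [delta@0] (let b = 4 in b)
step 14: [let@root] 4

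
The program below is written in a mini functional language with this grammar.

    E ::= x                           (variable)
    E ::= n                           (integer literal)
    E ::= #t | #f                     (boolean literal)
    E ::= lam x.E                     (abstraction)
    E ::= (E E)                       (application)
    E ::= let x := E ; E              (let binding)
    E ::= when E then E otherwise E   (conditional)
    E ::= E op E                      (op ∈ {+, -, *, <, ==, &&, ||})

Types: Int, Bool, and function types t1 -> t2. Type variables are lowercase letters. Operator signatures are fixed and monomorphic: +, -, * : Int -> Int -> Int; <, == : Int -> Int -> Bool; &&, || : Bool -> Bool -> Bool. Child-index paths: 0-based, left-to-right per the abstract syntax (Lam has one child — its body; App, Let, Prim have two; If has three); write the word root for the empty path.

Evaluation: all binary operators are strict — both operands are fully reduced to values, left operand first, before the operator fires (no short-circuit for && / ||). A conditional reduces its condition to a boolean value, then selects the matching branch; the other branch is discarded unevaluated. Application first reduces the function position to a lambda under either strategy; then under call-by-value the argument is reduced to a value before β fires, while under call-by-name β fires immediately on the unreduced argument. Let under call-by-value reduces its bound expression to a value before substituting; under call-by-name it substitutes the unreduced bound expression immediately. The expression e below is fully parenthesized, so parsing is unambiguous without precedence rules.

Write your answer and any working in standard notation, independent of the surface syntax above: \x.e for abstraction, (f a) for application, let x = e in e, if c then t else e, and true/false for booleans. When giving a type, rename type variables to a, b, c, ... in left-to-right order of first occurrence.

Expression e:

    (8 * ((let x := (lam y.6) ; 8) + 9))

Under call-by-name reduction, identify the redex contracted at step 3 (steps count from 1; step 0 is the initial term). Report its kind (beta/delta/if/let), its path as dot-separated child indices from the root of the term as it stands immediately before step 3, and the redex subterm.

Answer: delta at root : (8 * 17)

Derivation:
step 0: (8 * ((let x = (\y.6) in 8) + 9))
step 1: [let@1.0] (8 * (8 + 9))
step 2: [delta@1] (8 * 17)
step 3: [delta@root] 136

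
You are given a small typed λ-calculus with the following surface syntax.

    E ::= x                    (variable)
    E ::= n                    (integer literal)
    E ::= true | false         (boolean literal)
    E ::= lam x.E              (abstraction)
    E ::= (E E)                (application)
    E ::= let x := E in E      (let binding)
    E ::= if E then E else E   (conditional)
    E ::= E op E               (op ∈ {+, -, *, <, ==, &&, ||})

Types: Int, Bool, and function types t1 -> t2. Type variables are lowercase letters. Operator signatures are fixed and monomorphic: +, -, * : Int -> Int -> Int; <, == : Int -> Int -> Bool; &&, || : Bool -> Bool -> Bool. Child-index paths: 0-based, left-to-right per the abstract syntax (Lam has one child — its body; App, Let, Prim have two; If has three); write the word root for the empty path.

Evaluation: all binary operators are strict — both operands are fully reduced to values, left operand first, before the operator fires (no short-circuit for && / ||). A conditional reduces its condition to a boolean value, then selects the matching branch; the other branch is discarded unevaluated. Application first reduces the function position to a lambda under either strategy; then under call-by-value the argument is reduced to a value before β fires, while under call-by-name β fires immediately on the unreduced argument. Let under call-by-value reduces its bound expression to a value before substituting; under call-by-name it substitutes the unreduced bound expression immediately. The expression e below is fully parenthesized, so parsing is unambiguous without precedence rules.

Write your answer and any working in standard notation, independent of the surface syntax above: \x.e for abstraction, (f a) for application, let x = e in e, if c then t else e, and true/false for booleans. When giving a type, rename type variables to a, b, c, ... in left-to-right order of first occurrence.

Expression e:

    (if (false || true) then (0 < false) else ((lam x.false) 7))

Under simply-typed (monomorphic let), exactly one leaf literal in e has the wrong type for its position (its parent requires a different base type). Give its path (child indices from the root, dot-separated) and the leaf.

Derivation:
  unify Bool ~ Bool
  unify Bool ~ Bool
  unify Bool ~ Bool
  unify Int ~ Int
  unify Bool ~ Int
  FAIL: mismatch Bool ~ Int

Answer: 1.1 : false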